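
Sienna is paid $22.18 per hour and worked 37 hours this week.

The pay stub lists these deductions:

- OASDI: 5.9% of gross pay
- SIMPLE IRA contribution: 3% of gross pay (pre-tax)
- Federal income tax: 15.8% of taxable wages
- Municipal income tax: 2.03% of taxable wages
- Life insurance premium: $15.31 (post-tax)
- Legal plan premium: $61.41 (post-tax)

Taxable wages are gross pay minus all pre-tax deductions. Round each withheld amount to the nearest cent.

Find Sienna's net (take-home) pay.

$528.97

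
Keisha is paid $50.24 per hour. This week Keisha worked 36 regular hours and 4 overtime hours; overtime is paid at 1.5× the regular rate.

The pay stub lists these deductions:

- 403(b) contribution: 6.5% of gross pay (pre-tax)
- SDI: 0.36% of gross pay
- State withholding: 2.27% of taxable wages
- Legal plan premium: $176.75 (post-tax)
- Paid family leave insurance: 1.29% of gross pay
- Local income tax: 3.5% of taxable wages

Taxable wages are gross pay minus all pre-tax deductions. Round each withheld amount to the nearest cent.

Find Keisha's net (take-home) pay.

Regular pay: 36 × $50.24 = $1808.64
Overtime pay: 4 × $50.24 × 1.5 = $301.44
Gross pay = $1808.64 + $301.44 = $2110.08
403(b) contribution: $2110.08 × 0.065 = $137.16
Taxable wages = $2110.08 − $137.16 = $1972.92
State withholding: $1972.92 × 0.0227 = $44.79
Local income tax: $1972.92 × 0.035 = $69.05
Paid family leave insurance: $2110.08 × 0.0129 = $27.22
SDI: $2110.08 × 0.0036 = $7.60
Legal plan premium: $176.75
Total deductions = $137.16 + $44.79 + $69.05 + $27.22 + $7.60 + $176.75 = $462.57
Net pay = $2110.08 − $462.57 = $1647.51

$1647.51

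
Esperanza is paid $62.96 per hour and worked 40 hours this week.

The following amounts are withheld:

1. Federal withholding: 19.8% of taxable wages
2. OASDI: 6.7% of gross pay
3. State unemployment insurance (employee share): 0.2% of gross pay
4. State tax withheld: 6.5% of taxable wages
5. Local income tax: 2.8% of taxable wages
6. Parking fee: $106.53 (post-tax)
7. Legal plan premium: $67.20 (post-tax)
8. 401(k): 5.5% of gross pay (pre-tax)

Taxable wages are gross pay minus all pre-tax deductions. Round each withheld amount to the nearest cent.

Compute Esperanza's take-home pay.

$1339.84

Gross pay: 40 × $62.96 = $2518.40
401(k): $2518.40 × 0.055 = $138.51
Taxable wages = $2518.40 − $138.51 = $2379.89
State tax withheld: $2379.89 × 0.065 = $154.69
Local income tax: $2379.89 × 0.028 = $66.64
Federal withholding: $2379.89 × 0.198 = $471.22
State unemployment insurance (employee share): $2518.40 × 0.002 = $5.04
OASDI: $2518.40 × 0.067 = $168.73
Legal plan premium: $67.20
Parking fee: $106.53
Total deductions = $138.51 + $154.69 + $66.64 + $471.22 + $5.04 + $168.73 + $67.20 + $106.53 = $1178.56
Net pay = $2518.40 − $1178.56 = $1339.84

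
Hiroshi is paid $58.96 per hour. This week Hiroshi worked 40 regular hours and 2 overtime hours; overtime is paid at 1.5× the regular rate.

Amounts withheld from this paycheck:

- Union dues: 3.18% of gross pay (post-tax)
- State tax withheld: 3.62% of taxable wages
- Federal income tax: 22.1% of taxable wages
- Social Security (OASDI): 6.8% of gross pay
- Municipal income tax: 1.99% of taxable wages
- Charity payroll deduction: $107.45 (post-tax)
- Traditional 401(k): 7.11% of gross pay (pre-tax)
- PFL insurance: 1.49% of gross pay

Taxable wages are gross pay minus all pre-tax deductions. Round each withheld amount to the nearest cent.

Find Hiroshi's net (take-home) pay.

$1304.20

Regular pay: 40 × $58.96 = $2358.40
Overtime pay: 2 × $58.96 × 1.5 = $176.88
Gross pay = $2358.40 + $176.88 = $2535.28
Traditional 401(k): $2535.28 × 0.0711 = $180.26
Taxable wages = $2535.28 − $180.26 = $2355.02
State tax withheld: $2355.02 × 0.0362 = $85.25
Municipal income tax: $2355.02 × 0.0199 = $46.86
Federal income tax: $2355.02 × 0.221 = $520.46
Social Security (OASDI): $2535.28 × 0.068 = $172.40
PFL insurance: $2535.28 × 0.0149 = $37.78
Charity payroll deduction: $107.45
Union dues: $2535.28 × 0.0318 = $80.62
Total deductions = $180.26 + $85.25 + $46.86 + $520.46 + $172.40 + $37.78 + $107.45 + $80.62 = $1231.08
Net pay = $2535.28 − $1231.08 = $1304.20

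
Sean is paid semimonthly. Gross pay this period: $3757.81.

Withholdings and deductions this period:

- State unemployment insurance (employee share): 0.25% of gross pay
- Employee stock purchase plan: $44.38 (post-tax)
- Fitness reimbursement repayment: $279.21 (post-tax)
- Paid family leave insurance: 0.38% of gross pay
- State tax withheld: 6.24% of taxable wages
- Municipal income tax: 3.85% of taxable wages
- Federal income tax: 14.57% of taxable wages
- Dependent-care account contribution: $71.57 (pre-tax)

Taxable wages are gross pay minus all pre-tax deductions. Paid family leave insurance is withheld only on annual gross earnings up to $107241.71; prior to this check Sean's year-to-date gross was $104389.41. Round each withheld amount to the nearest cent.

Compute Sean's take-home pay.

$2433.39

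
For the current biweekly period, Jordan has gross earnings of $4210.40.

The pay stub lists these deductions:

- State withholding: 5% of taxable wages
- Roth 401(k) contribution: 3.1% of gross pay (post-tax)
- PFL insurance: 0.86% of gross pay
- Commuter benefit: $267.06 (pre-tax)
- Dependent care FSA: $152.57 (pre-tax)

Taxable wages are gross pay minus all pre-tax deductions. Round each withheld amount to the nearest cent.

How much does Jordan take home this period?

$3434.50

Commuter benefit: $267.06
Dependent care FSA: $152.57
Pre-tax total = $267.06 + $152.57 = $419.63
Taxable wages = $4210.40 − $419.63 = $3790.77
State withholding: $3790.77 × 0.05 = $189.54
PFL insurance: $4210.40 × 0.0086 = $36.21
Roth 401(k) contribution: $4210.40 × 0.031 = $130.52
Total deductions = $267.06 + $152.57 + $189.54 + $36.21 + $130.52 = $775.90
Net pay = $4210.40 − $775.90 = $3434.50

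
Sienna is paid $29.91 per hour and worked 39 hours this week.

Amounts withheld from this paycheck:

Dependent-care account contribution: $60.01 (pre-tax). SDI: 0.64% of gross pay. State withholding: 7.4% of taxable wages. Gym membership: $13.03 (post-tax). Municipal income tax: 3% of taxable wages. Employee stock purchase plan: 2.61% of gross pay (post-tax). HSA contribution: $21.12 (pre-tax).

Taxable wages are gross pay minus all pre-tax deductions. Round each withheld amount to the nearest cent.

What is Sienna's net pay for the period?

Gross pay: 39 × $29.91 = $1,166.49
Dependent-care account contribution: $60.01
HSA contribution: $21.12
Pre-tax total = $60.01 + $21.12 = $81.13
Taxable wages = $1,166.49 − $81.13 = $1,085.36
State withholding: $1,085.36 × 0.074 = $80.32
Municipal income tax: $1,085.36 × 0.03 = $32.56
SDI: $1,166.49 × 0.0064 = $7.47
Employee stock purchase plan: $1,166.49 × 0.0261 = $30.45
Gym membership: $13.03
Total deductions = $60.01 + $21.12 + $80.32 + $32.56 + $7.47 + $30.45 + $13.03 = $244.96
Net pay = $1,166.49 − $244.96 = $921.53

$921.53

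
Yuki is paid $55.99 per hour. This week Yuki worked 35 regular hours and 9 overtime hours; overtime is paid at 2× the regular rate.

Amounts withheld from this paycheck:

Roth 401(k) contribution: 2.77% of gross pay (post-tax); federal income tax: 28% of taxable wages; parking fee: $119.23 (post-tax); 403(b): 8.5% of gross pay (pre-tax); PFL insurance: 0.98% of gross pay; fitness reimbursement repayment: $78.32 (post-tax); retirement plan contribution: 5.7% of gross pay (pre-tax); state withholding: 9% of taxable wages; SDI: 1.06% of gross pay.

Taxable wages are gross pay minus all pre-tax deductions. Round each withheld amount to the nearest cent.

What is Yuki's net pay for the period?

Regular pay: 35 × $55.99 = $1959.65
Overtime pay: 9 × $55.99 × 2 = $1007.82
Gross pay = $1959.65 + $1007.82 = $2967.47
Retirement plan contribution: $2967.47 × 0.057 = $169.15
403(b): $2967.47 × 0.085 = $252.23
Pre-tax total = $169.15 + $252.23 = $421.38
Taxable wages = $2967.47 − $421.38 = $2546.09
Federal income tax: $2546.09 × 0.28 = $712.91
State withholding: $2546.09 × 0.09 = $229.15
SDI: $2967.47 × 0.0106 = $31.46
PFL insurance: $2967.47 × 0.0098 = $29.08
Fitness reimbursement repayment: $78.32
Parking fee: $119.23
Roth 401(k) contribution: $2967.47 × 0.0277 = $82.20
Total deductions = $169.15 + $252.23 + $712.91 + $229.15 + $31.46 + $29.08 + $78.32 + $119.23 + $82.20 = $1703.73
Net pay = $2967.47 − $1703.73 = $1263.74

$1263.74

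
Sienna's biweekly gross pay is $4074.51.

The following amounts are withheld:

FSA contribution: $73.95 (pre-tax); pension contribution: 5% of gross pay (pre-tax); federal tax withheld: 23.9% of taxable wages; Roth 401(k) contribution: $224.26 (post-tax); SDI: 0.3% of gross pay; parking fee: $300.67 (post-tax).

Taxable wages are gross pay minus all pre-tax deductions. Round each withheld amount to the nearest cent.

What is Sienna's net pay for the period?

$2352.24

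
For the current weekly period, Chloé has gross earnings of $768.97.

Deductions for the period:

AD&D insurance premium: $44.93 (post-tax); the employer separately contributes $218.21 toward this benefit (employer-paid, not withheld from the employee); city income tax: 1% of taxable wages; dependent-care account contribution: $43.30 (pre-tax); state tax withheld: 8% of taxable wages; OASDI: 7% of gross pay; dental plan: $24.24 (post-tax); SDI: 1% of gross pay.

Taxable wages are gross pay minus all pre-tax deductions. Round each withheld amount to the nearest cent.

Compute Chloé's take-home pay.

$529.67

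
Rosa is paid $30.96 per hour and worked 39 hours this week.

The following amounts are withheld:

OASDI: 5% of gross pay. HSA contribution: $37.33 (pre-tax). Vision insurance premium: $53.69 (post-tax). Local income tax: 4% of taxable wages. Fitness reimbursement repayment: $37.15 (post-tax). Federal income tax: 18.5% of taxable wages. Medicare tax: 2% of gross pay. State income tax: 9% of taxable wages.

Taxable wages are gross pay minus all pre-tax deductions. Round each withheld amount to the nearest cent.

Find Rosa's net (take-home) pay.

Gross pay: 39 × $30.96 = $1,207.44
HSA contribution: $37.33
Taxable wages = $1,207.44 − $37.33 = $1,170.11
Local income tax: $1,170.11 × 0.04 = $46.80
Federal income tax: $1,170.11 × 0.185 = $216.47
State income tax: $1,170.11 × 0.09 = $105.31
OASDI: $1,207.44 × 0.05 = $60.37
Medicare tax: $1,207.44 × 0.02 = $24.15
Fitness reimbursement repayment: $37.15
Vision insurance premium: $53.69
Total deductions = $37.33 + $46.80 + $216.47 + $105.31 + $60.37 + $24.15 + $37.15 + $53.69 = $581.27
Net pay = $1,207.44 − $581.27 = $626.17

$626.17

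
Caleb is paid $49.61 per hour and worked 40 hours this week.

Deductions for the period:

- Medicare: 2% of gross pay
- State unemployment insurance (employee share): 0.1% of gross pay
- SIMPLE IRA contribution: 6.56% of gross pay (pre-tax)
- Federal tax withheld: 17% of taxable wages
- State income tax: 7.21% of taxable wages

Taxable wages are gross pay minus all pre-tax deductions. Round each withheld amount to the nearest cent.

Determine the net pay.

$1,363.64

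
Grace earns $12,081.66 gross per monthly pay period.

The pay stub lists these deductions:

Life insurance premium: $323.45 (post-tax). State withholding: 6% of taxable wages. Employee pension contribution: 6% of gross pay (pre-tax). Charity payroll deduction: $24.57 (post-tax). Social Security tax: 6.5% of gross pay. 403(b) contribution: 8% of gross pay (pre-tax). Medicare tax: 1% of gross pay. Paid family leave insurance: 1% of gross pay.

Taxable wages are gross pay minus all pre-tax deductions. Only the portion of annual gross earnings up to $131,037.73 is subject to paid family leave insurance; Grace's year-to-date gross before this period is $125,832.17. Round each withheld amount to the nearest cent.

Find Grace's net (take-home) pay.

Employee pension contribution: $12,081.66 × 0.06 = $724.90
403(b) contribution: $12,081.66 × 0.08 = $966.53
Pre-tax total = $724.90 + $966.53 = $1,691.43
Taxable wages = $12,081.66 − $1,691.43 = $10,390.23
State withholding: $10,390.23 × 0.06 = $623.41
Social Security tax: $12,081.66 × 0.065 = $785.31
Medicare tax: $12,081.66 × 0.01 = $120.82
Paid family leave insurance: only $131,037.73 − $125,832.17 = $5,205.56 of this check is subject → $5,205.56 × 0.01 = $52.06
Charity payroll deduction: $24.57
Life insurance premium: $323.45
Total deductions = $724.90 + $966.53 + $623.41 + $785.31 + $120.82 + $52.06 + $24.57 + $323.45 = $3,621.05
Net pay = $12,081.66 − $3,621.05 = $8,460.61

$8,460.61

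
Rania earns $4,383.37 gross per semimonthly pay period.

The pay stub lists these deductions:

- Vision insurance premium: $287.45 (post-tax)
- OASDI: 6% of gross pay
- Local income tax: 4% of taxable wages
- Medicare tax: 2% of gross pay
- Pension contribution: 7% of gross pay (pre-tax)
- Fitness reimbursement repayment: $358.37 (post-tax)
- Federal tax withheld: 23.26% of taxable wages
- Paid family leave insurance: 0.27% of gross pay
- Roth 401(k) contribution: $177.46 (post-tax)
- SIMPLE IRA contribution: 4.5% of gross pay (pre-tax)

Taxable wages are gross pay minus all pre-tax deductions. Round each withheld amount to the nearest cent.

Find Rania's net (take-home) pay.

$1,636.00

SIMPLE IRA contribution: $4,383.37 × 0.045 = $197.25
Pension contribution: $4,383.37 × 0.07 = $306.84
Pre-tax total = $197.25 + $306.84 = $504.09
Taxable wages = $4,383.37 − $504.09 = $3,879.28
Federal tax withheld: $3,879.28 × 0.2326 = $902.32
Local income tax: $3,879.28 × 0.04 = $155.17
Paid family leave insurance: $4,383.37 × 0.0027 = $11.84
OASDI: $4,383.37 × 0.06 = $263.00
Medicare tax: $4,383.37 × 0.02 = $87.67
Vision insurance premium: $287.45
Fitness reimbursement repayment: $358.37
Roth 401(k) contribution: $177.46
Total deductions = $197.25 + $306.84 + $902.32 + $155.17 + $11.84 + $263.00 + $87.67 + $287.45 + $358.37 + $177.46 = $2,747.37
Net pay = $4,383.37 − $2,747.37 = $1,636.00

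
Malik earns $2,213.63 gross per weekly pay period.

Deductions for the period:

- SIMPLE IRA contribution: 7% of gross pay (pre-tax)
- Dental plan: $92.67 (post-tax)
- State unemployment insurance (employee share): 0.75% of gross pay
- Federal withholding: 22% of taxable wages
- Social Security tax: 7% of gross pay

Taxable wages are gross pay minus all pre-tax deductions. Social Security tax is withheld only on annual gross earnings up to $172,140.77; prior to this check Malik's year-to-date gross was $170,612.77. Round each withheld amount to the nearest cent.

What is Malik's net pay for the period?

SIMPLE IRA contribution: $2,213.63 × 0.07 = $154.95
Taxable wages = $2,213.63 − $154.95 = $2,058.68
Federal withholding: $2,058.68 × 0.22 = $452.91
State unemployment insurance (employee share): $2,213.63 × 0.0075 = $16.60
Social Security tax: only $172,140.77 − $170,612.77 = $1,528.00 of this check is subject → $1,528.00 × 0.07 = $106.96
Dental plan: $92.67
Total deductions = $154.95 + $452.91 + $16.60 + $106.96 + $92.67 = $824.09
Net pay = $2,213.63 − $824.09 = $1,389.54

$1,389.54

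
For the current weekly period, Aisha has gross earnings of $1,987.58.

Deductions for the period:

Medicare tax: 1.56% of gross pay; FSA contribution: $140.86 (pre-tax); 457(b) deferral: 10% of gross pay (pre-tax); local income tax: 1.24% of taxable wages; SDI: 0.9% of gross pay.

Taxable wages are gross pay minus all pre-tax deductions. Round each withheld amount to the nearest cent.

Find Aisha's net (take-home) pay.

457(b) deferral: $1,987.58 × 0.1 = $198.76
FSA contribution: $140.86
Pre-tax total = $198.76 + $140.86 = $339.62
Taxable wages = $1,987.58 − $339.62 = $1,647.96
Local income tax: $1,647.96 × 0.0124 = $20.43
SDI: $1,987.58 × 0.009 = $17.89
Medicare tax: $1,987.58 × 0.0156 = $31.01
Total deductions = $198.76 + $140.86 + $20.43 + $17.89 + $31.01 = $408.95
Net pay = $1,987.58 − $408.95 = $1,578.63

$1,578.63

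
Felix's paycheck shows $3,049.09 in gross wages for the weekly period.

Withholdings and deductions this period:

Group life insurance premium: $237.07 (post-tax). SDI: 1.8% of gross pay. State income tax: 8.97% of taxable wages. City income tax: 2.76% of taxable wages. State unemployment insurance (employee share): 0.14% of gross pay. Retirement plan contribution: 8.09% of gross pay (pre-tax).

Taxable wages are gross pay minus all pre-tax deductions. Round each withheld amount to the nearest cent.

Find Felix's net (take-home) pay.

Retirement plan contribution: $3,049.09 × 0.0809 = $246.67
Taxable wages = $3,049.09 − $246.67 = $2,802.42
State income tax: $2,802.42 × 0.0897 = $251.38
City income tax: $2,802.42 × 0.0276 = $77.35
SDI: $3,049.09 × 0.018 = $54.88
State unemployment insurance (employee share): $3,049.09 × 0.0014 = $4.27
Group life insurance premium: $237.07
Total deductions = $246.67 + $251.38 + $77.35 + $54.88 + $4.27 + $237.07 = $871.62
Net pay = $3,049.09 − $871.62 = $2,177.47

$2,177.47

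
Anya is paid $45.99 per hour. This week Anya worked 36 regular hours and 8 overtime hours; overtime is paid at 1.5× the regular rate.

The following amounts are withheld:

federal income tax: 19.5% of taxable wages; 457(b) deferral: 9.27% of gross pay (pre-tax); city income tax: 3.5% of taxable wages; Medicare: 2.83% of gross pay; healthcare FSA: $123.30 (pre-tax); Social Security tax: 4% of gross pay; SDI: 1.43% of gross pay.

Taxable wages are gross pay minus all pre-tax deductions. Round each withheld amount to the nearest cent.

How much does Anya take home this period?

$1264.93

Regular pay: 36 × $45.99 = $1655.64
Overtime pay: 8 × $45.99 × 1.5 = $551.88
Gross pay = $1655.64 + $551.88 = $2207.52
Healthcare FSA: $123.30
457(b) deferral: $2207.52 × 0.0927 = $204.64
Pre-tax total = $123.30 + $204.64 = $327.94
Taxable wages = $2207.52 − $327.94 = $1879.58
City income tax: $1879.58 × 0.035 = $65.79
Federal income tax: $1879.58 × 0.195 = $366.52
SDI: $2207.52 × 0.0143 = $31.57
Medicare: $2207.52 × 0.0283 = $62.47
Social Security tax: $2207.52 × 0.04 = $88.30
Total deductions = $123.30 + $204.64 + $65.79 + $366.52 + $31.57 + $62.47 + $88.30 = $942.59
Net pay = $2207.52 − $942.59 = $1264.93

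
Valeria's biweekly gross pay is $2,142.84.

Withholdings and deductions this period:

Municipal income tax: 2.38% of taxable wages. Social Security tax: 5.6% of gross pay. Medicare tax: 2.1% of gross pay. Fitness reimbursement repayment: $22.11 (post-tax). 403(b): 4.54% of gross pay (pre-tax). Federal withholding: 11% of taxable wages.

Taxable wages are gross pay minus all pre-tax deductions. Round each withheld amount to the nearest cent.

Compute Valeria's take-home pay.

403(b): $2,142.84 × 0.0454 = $97.28
Taxable wages = $2,142.84 − $97.28 = $2,045.56
Federal withholding: $2,045.56 × 0.11 = $225.01
Municipal income tax: $2,045.56 × 0.0238 = $48.68
Social Security tax: $2,142.84 × 0.056 = $120.00
Medicare tax: $2,142.84 × 0.021 = $45.00
Fitness reimbursement repayment: $22.11
Total deductions = $97.28 + $225.01 + $48.68 + $120.00 + $45.00 + $22.11 = $558.08
Net pay = $2,142.84 − $558.08 = $1,584.76

$1,584.76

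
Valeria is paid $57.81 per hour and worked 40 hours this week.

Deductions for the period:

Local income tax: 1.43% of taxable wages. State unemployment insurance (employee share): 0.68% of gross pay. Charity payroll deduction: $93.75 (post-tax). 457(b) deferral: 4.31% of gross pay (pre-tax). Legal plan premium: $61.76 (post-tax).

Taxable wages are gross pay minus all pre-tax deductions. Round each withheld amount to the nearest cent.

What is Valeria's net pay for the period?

$2,009.87

Gross pay: 40 × $57.81 = $2,312.40
457(b) deferral: $2,312.40 × 0.0431 = $99.66
Taxable wages = $2,312.40 − $99.66 = $2,212.74
Local income tax: $2,212.74 × 0.0143 = $31.64
State unemployment insurance (employee share): $2,312.40 × 0.0068 = $15.72
Legal plan premium: $61.76
Charity payroll deduction: $93.75
Total deductions = $99.66 + $31.64 + $15.72 + $61.76 + $93.75 = $302.53
Net pay = $2,312.40 − $302.53 = $2,009.87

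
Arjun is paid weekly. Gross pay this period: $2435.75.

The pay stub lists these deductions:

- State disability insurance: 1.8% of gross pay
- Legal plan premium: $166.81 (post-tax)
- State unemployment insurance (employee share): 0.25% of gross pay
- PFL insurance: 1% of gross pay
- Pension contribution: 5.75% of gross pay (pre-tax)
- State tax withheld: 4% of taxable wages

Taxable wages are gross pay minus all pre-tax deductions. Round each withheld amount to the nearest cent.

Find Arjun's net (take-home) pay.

Pension contribution: $2435.75 × 0.0575 = $140.06
Taxable wages = $2435.75 − $140.06 = $2295.69
State tax withheld: $2295.69 × 0.04 = $91.83
State unemployment insurance (employee share): $2435.75 × 0.0025 = $6.09
PFL insurance: $2435.75 × 0.01 = $24.36
State disability insurance: $2435.75 × 0.018 = $43.84
Legal plan premium: $166.81
Total deductions = $140.06 + $91.83 + $6.09 + $24.36 + $43.84 + $166.81 = $472.99
Net pay = $2435.75 − $472.99 = $1962.76

$1962.76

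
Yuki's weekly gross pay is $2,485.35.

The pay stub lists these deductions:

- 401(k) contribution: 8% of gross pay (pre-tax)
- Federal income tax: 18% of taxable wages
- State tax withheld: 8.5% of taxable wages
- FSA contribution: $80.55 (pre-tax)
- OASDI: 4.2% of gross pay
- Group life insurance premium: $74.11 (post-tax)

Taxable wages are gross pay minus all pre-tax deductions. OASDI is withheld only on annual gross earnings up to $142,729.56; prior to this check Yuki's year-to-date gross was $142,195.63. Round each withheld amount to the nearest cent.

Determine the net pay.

$1,524.85

FSA contribution: $80.55
401(k) contribution: $2,485.35 × 0.08 = $198.83
Pre-tax total = $80.55 + $198.83 = $279.38
Taxable wages = $2,485.35 − $279.38 = $2,205.97
Federal income tax: $2,205.97 × 0.18 = $397.07
State tax withheld: $2,205.97 × 0.085 = $187.51
OASDI: only $142,729.56 − $142,195.63 = $533.93 of this check is subject → $533.93 × 0.042 = $22.43
Group life insurance premium: $74.11
Total deductions = $80.55 + $198.83 + $397.07 + $187.51 + $22.43 + $74.11 = $960.50
Net pay = $2,485.35 − $960.50 = $1,524.85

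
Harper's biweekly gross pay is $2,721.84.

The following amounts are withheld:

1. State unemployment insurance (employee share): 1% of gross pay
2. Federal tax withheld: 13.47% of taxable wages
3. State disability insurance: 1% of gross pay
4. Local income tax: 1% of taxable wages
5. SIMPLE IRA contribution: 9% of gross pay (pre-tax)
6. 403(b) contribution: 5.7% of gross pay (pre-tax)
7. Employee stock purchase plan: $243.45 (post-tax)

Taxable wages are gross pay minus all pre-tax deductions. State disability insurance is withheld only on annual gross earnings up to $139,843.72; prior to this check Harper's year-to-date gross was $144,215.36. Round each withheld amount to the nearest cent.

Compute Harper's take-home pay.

$1,715.10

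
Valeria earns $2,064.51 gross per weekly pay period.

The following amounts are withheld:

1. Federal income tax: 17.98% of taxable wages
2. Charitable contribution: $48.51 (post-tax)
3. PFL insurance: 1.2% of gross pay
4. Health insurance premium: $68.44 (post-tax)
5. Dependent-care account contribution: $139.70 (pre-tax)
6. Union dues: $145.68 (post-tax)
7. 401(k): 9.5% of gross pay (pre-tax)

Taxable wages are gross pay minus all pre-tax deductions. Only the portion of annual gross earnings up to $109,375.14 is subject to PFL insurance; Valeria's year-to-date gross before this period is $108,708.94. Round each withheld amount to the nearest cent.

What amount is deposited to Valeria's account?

$1,147.24

Dependent-care account contribution: $139.70
401(k): $2,064.51 × 0.095 = $196.13
Pre-tax total = $139.70 + $196.13 = $335.83
Taxable wages = $2,064.51 − $335.83 = $1,728.68
Federal income tax: $1,728.68 × 0.1798 = $310.82
PFL insurance: only $109,375.14 − $108,708.94 = $666.20 of this check is subject → $666.20 × 0.012 = $7.99
Union dues: $145.68
Charitable contribution: $48.51
Health insurance premium: $68.44
Total deductions = $139.70 + $196.13 + $310.82 + $7.99 + $145.68 + $48.51 + $68.44 = $917.27
Net pay = $2,064.51 − $917.27 = $1,147.24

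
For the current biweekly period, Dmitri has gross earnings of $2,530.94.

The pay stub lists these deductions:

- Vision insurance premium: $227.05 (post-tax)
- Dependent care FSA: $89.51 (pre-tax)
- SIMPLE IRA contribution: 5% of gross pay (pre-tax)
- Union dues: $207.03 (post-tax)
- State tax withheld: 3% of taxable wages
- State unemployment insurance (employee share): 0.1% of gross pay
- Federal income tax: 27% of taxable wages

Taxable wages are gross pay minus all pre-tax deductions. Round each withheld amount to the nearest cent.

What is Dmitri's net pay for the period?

$1,183.80

SIMPLE IRA contribution: $2,530.94 × 0.05 = $126.55
Dependent care FSA: $89.51
Pre-tax total = $126.55 + $89.51 = $216.06
Taxable wages = $2,530.94 − $216.06 = $2,314.88
State tax withheld: $2,314.88 × 0.03 = $69.45
Federal income tax: $2,314.88 × 0.27 = $625.02
State unemployment insurance (employee share): $2,530.94 × 0.001 = $2.53
Vision insurance premium: $227.05
Union dues: $207.03
Total deductions = $126.55 + $89.51 + $69.45 + $625.02 + $2.53 + $227.05 + $207.03 = $1,347.14
Net pay = $2,530.94 − $1,347.14 = $1,183.80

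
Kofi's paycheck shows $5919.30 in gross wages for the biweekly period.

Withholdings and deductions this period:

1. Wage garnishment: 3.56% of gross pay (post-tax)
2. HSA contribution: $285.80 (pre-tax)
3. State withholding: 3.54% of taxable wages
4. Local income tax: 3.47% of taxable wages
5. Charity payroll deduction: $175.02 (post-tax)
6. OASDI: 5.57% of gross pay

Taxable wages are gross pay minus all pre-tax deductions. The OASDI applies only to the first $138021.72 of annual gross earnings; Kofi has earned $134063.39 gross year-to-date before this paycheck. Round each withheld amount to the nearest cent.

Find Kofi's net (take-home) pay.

$4632.36

HSA contribution: $285.80
Taxable wages = $5919.30 − $285.80 = $5633.50
Local income tax: $5633.50 × 0.0347 = $195.48
State withholding: $5633.50 × 0.0354 = $199.43
OASDI: only $138021.72 − $134063.39 = $3958.33 of this check is subject → $3958.33 × 0.0557 = $220.48
Charity payroll deduction: $175.02
Wage garnishment: $5919.30 × 0.0356 = $210.73
Total deductions = $285.80 + $195.48 + $199.43 + $220.48 + $175.02 + $210.73 = $1286.94
Net pay = $5919.30 − $1286.94 = $4632.36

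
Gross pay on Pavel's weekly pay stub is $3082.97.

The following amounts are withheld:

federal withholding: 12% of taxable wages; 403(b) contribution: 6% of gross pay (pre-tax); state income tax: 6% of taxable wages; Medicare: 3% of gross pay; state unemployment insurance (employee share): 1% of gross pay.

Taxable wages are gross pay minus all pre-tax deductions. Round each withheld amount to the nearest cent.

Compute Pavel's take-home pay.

403(b) contribution: $3082.97 × 0.06 = $184.98
Taxable wages = $3082.97 − $184.98 = $2897.99
State income tax: $2897.99 × 0.06 = $173.88
Federal withholding: $2897.99 × 0.12 = $347.76
State unemployment insurance (employee share): $3082.97 × 0.01 = $30.83
Medicare: $3082.97 × 0.03 = $92.49
Total deductions = $184.98 + $173.88 + $347.76 + $30.83 + $92.49 = $829.94
Net pay = $3082.97 − $829.94 = $2253.03

$2253.03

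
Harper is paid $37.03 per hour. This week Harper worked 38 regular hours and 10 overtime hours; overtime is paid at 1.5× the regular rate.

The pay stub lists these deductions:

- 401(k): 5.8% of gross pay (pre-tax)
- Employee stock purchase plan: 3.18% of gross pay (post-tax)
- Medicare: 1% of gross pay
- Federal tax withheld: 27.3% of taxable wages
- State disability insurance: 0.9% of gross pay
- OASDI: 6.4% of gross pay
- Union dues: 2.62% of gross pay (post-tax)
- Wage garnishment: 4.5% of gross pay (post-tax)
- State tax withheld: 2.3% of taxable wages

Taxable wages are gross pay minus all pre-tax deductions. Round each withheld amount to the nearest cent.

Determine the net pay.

Regular pay: 38 × $37.03 = $1407.14
Overtime pay: 10 × $37.03 × 1.5 = $555.45
Gross pay = $1407.14 + $555.45 = $1962.59
401(k): $1962.59 × 0.058 = $113.83
Taxable wages = $1962.59 − $113.83 = $1848.76
State tax withheld: $1848.76 × 0.023 = $42.52
Federal tax withheld: $1848.76 × 0.273 = $504.71
State disability insurance: $1962.59 × 0.009 = $17.66
OASDI: $1962.59 × 0.064 = $125.61
Medicare: $1962.59 × 0.01 = $19.63
Employee stock purchase plan: $1962.59 × 0.0318 = $62.41
Wage garnishment: $1962.59 × 0.045 = $88.32
Union dues: $1962.59 × 0.0262 = $51.42
Total deductions = $113.83 + $42.52 + $504.71 + $17.66 + $125.61 + $19.63 + $62.41 + $88.32 + $51.42 = $1026.11
Net pay = $1962.59 − $1026.11 = $936.48

$936.48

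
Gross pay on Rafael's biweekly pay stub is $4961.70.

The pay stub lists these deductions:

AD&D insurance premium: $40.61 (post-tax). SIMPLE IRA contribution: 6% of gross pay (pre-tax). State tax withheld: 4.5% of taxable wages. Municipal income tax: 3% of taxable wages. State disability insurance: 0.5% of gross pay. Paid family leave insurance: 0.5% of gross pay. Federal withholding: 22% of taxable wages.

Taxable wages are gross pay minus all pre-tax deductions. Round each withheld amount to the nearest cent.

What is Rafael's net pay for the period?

$3197.89

SIMPLE IRA contribution: $4961.70 × 0.06 = $297.70
Taxable wages = $4961.70 − $297.70 = $4664.00
Municipal income tax: $4664.00 × 0.03 = $139.92
Federal withholding: $4664.00 × 0.22 = $1026.08
State tax withheld: $4664.00 × 0.045 = $209.88
State disability insurance: $4961.70 × 0.005 = $24.81
Paid family leave insurance: $4961.70 × 0.005 = $24.81
AD&D insurance premium: $40.61
Total deductions = $297.70 + $139.92 + $1026.08 + $209.88 + $24.81 + $24.81 + $40.61 = $1763.81
Net pay = $4961.70 − $1763.81 = $3197.89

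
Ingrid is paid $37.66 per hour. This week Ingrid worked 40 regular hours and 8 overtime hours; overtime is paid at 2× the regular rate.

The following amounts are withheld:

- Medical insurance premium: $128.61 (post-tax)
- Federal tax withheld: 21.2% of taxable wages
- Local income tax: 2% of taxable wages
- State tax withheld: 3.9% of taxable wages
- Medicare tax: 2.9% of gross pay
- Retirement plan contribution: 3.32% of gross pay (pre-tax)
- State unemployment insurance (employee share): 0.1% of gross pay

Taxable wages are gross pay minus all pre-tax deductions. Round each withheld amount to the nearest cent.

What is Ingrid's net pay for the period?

Regular pay: 40 × $37.66 = $1506.40
Overtime pay: 8 × $37.66 × 2 = $602.56
Gross pay = $1506.40 + $602.56 = $2108.96
Retirement plan contribution: $2108.96 × 0.0332 = $70.02
Taxable wages = $2108.96 − $70.02 = $2038.94
Federal tax withheld: $2038.94 × 0.212 = $432.26
State tax withheld: $2038.94 × 0.039 = $79.52
Local income tax: $2038.94 × 0.02 = $40.78
Medicare tax: $2108.96 × 0.029 = $61.16
State unemployment insurance (employee share): $2108.96 × 0.001 = $2.11
Medical insurance premium: $128.61
Total deductions = $70.02 + $432.26 + $79.52 + $40.78 + $61.16 + $2.11 + $128.61 = $814.46
Net pay = $2108.96 − $814.46 = $1294.50

$1294.50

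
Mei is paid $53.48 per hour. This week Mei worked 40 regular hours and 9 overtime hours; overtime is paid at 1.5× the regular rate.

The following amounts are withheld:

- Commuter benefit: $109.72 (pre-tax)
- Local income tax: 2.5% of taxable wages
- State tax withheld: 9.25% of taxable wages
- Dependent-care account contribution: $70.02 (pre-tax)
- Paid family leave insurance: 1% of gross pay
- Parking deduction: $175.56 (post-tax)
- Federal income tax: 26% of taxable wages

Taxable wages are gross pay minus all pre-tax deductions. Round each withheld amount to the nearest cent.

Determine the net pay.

$1,465.03

Regular pay: 40 × $53.48 = $2,139.20
Overtime pay: 9 × $53.48 × 1.5 = $721.98
Gross pay = $2,139.20 + $721.98 = $2,861.18
Dependent-care account contribution: $70.02
Commuter benefit: $109.72
Pre-tax total = $70.02 + $109.72 = $179.74
Taxable wages = $2,861.18 − $179.74 = $2,681.44
Federal income tax: $2,681.44 × 0.26 = $697.17
Local income tax: $2,681.44 × 0.025 = $67.04
State tax withheld: $2,681.44 × 0.0925 = $248.03
Paid family leave insurance: $2,861.18 × 0.01 = $28.61
Parking deduction: $175.56
Total deductions = $70.02 + $109.72 + $697.17 + $67.04 + $248.03 + $28.61 + $175.56 = $1,396.15
Net pay = $2,861.18 − $1,396.15 = $1,465.03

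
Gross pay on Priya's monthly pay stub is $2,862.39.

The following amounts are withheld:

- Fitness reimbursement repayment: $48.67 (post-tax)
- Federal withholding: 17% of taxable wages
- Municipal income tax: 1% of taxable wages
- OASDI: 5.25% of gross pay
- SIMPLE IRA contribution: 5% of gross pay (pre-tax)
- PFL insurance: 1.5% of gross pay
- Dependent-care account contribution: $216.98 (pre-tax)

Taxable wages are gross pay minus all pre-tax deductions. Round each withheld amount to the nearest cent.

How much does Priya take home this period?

$1,809.99

SIMPLE IRA contribution: $2,862.39 × 0.05 = $143.12
Dependent-care account contribution: $216.98
Pre-tax total = $143.12 + $216.98 = $360.10
Taxable wages = $2,862.39 − $360.10 = $2,502.29
Municipal income tax: $2,502.29 × 0.01 = $25.02
Federal withholding: $2,502.29 × 0.17 = $425.39
OASDI: $2,862.39 × 0.0525 = $150.28
PFL insurance: $2,862.39 × 0.015 = $42.94
Fitness reimbursement repayment: $48.67
Total deductions = $143.12 + $216.98 + $25.02 + $425.39 + $150.28 + $42.94 + $48.67 = $1,052.40
Net pay = $2,862.39 − $1,052.40 = $1,809.99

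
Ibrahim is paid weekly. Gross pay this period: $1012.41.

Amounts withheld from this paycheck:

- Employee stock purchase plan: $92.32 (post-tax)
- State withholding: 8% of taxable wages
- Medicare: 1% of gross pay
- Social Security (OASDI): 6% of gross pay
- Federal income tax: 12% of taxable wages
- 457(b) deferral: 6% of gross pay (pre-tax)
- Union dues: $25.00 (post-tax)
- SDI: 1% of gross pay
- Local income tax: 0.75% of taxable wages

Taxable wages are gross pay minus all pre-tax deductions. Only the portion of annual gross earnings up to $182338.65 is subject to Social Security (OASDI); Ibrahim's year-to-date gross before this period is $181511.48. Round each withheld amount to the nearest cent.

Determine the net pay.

$567.01

457(b) deferral: $1012.41 × 0.06 = $60.74
Taxable wages = $1012.41 − $60.74 = $951.67
Federal income tax: $951.67 × 0.12 = $114.20
State withholding: $951.67 × 0.08 = $76.13
Local income tax: $951.67 × 0.0075 = $7.14
Medicare: $1012.41 × 0.01 = $10.12
SDI: $1012.41 × 0.01 = $10.12
Social Security (OASDI): only $182338.65 − $181511.48 = $827.17 of this check is subject → $827.17 × 0.06 = $49.63
Union dues: $25.00
Employee stock purchase plan: $92.32
Total deductions = $60.74 + $114.20 + $76.13 + $7.14 + $10.12 + $10.12 + $49.63 + $25.00 + $92.32 = $445.40
Net pay = $1012.41 − $445.40 = $567.01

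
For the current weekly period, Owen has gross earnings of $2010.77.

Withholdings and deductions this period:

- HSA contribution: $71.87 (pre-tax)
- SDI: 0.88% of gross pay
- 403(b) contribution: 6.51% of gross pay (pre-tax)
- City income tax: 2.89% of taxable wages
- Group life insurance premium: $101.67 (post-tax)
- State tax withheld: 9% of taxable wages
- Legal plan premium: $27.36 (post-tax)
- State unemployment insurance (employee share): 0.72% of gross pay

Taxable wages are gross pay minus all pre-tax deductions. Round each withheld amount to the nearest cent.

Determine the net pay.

$1431.83

403(b) contribution: $2010.77 × 0.0651 = $130.90
HSA contribution: $71.87
Pre-tax total = $130.90 + $71.87 = $202.77
Taxable wages = $2010.77 − $202.77 = $1808.00
State tax withheld: $1808.00 × 0.09 = $162.72
City income tax: $1808.00 × 0.0289 = $52.25
State unemployment insurance (employee share): $2010.77 × 0.0072 = $14.48
SDI: $2010.77 × 0.0088 = $17.69
Legal plan premium: $27.36
Group life insurance premium: $101.67
Total deductions = $130.90 + $71.87 + $162.72 + $52.25 + $14.48 + $17.69 + $27.36 + $101.67 = $578.94
Net pay = $2010.77 − $578.94 = $1431.83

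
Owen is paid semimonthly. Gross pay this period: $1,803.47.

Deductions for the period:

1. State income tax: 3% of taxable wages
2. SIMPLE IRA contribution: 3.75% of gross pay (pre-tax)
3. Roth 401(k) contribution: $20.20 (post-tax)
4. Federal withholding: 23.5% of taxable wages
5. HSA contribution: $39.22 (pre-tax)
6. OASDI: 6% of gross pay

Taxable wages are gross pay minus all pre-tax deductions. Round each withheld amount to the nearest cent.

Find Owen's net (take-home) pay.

HSA contribution: $39.22
SIMPLE IRA contribution: $1,803.47 × 0.0375 = $67.63
Pre-tax total = $39.22 + $67.63 = $106.85
Taxable wages = $1,803.47 − $106.85 = $1,696.62
Federal withholding: $1,696.62 × 0.235 = $398.71
State income tax: $1,696.62 × 0.03 = $50.90
OASDI: $1,803.47 × 0.06 = $108.21
Roth 401(k) contribution: $20.20
Total deductions = $39.22 + $67.63 + $398.71 + $50.90 + $108.21 + $20.20 = $684.87
Net pay = $1,803.47 − $684.87 = $1,118.60

$1,118.60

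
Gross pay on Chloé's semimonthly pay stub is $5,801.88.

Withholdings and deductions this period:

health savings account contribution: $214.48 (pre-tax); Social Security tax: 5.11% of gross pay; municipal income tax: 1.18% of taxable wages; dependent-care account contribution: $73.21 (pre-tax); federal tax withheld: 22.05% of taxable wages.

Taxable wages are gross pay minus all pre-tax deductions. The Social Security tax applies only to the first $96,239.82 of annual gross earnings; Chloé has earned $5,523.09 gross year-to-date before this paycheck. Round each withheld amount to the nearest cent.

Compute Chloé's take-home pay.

$3,936.76

Dependent-care account contribution: $73.21
Health savings account contribution: $214.48
Pre-tax total = $73.21 + $214.48 = $287.69
Taxable wages = $5,801.88 − $287.69 = $5,514.19
Federal tax withheld: $5,514.19 × 0.2205 = $1,215.88
Municipal income tax: $5,514.19 × 0.0118 = $65.07
Social Security tax: cap not yet reached, full $5,801.88 is subject → $5,801.88 × 0.0511 = $296.48
Total deductions = $73.21 + $214.48 + $1,215.88 + $65.07 + $296.48 = $1,865.12
Net pay = $5,801.88 − $1,865.12 = $3,936.76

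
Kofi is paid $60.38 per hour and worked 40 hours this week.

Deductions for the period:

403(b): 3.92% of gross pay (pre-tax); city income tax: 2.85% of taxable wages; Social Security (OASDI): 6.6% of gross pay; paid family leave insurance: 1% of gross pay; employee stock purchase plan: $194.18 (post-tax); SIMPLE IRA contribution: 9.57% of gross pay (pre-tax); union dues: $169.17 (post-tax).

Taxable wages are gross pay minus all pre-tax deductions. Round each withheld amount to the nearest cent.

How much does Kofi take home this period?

$1,482.94

Gross pay: 40 × $60.38 = $2,415.20
SIMPLE IRA contribution: $2,415.20 × 0.0957 = $231.13
403(b): $2,415.20 × 0.0392 = $94.68
Pre-tax total = $231.13 + $94.68 = $325.81
Taxable wages = $2,415.20 − $325.81 = $2,089.39
City income tax: $2,089.39 × 0.0285 = $59.55
Social Security (OASDI): $2,415.20 × 0.066 = $159.40
Paid family leave insurance: $2,415.20 × 0.01 = $24.15
Union dues: $169.17
Employee stock purchase plan: $194.18
Total deductions = $231.13 + $94.68 + $59.55 + $159.40 + $24.15 + $169.17 + $194.18 = $932.26
Net pay = $2,415.20 − $932.26 = $1,482.94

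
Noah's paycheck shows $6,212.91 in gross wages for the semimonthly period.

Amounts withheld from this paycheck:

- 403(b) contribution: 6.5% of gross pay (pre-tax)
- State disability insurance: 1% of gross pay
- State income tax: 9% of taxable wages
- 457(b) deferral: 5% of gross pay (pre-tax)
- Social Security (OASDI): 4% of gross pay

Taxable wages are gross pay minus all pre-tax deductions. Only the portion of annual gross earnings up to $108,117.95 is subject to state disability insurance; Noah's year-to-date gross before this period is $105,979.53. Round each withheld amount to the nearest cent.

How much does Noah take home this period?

$4,733.66

403(b) contribution: $6,212.91 × 0.065 = $403.84
457(b) deferral: $6,212.91 × 0.05 = $310.65
Pre-tax total = $403.84 + $310.65 = $714.49
Taxable wages = $6,212.91 − $714.49 = $5,498.42
State income tax: $5,498.42 × 0.09 = $494.86
Social Security (OASDI): $6,212.91 × 0.04 = $248.52
State disability insurance: only $108,117.95 − $105,979.53 = $2,138.42 of this check is subject → $2,138.42 × 0.01 = $21.38
Total deductions = $403.84 + $310.65 + $494.86 + $248.52 + $21.38 = $1,479.25
Net pay = $6,212.91 − $1,479.25 = $4,733.66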